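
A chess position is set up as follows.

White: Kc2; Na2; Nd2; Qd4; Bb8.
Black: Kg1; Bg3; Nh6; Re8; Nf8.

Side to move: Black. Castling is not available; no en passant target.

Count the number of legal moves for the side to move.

Black to move; king on g1.
In check: yes, from the white queen on d4.
Legal moves: Kh2, Kg2, Kh1, Re3, Bf2.
Count: 5.

5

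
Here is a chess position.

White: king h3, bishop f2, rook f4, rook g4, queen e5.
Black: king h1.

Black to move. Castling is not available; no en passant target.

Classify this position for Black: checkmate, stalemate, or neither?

Black to move; black king on h1.
In check: no.
King squares — g1: attacked by Bf2; g2: attacked by Kh3; h2: attacked by Kh3.
Legal moves for Black: none.
Not in check and no legal moves → stalemate.

stalemate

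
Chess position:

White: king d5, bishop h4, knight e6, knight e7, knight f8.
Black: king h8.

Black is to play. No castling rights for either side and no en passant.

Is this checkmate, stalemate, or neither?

stalemate

Black to move; black king on h8.
In check: no.
King squares — g7: attacked by Ne6; h7: attacked by Nf8; g8: attacked by Ne7.
Legal moves for Black: none.
Not in check and no legal moves → stalemate.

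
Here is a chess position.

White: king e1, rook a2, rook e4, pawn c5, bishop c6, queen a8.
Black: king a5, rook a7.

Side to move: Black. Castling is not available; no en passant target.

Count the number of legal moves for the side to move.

Black to move; king on a5.
In check: yes, from the white rook on a2.
Legal moves: none.
Count: 0.

0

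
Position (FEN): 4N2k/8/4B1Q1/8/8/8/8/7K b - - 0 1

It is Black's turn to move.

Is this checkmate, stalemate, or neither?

stalemate

Black to move; black king on h8.
In check: no.
King squares — g7: attacked by Qg6; h7: attacked by Qg6; g8: attacked by Be6.
Legal moves for Black: none.
Not in check and no legal moves → stalemate.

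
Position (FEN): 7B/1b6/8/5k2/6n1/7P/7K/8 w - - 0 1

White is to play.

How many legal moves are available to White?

White to move; king on h2.
In check: yes, from the black knight on g4.
Legal moves: Kg3, Kg1, hxg4+.
Count: 3.

3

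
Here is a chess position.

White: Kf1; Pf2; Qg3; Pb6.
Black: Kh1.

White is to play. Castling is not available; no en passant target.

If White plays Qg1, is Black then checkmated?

After Qg1: black king on h1; in check: yes, from the white queen on g1.
King squares — g1: attacked by Kf1; g2: attacked by Kf1; h2: attacked by Qg1.
Black has no legal moves → checkmate.

yes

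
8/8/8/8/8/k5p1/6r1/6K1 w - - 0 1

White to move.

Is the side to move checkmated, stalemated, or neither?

neither

White to move; white king on g1.
In check: yes, from the black rook on g2.
King squares — f1: available; h1: available; f2: attacked by Rg2; g2: available; h2: attacked by Rg2.
Legal moves for White: Kxg2, Kh1, Kf1.
White is in check but has 3 legal moves → neither.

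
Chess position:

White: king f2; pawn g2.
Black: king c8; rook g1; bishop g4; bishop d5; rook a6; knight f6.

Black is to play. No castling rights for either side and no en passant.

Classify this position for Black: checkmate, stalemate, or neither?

neither

Black to move; black king on c8.
In check: no.
Legal moves for Black include: Kd8, Kb8, Kd7, Kc7, Kb7, Ng8, Ne8, Nh7, Nd7, Nh5, Ne4+, Ra8, Ra7, Re6, Rd6, Rc6, Rb6, Ra5, ... (list truncated; more exist).
Black has legal moves and is not in check → neither.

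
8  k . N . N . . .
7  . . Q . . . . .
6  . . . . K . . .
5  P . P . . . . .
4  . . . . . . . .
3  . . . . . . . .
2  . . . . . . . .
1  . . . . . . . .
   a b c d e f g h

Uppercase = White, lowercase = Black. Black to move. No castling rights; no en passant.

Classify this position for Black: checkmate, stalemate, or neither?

stalemate

Black to move; black king on a8.
In check: no.
King squares — a7: attacked by Qc7; b7: attacked by Qc7; b8: attacked by Qc7.
Legal moves for Black: none.
Not in check and no legal moves → stalemate.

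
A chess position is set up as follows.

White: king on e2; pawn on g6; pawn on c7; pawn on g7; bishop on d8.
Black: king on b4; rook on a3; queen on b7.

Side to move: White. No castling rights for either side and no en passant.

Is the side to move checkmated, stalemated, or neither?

White to move; white king on e2.
In check: no.
Legal moves for White: Be7+, Bf6, Bg5, Bh4, Kf2, Kd2, Kf1, Ke1, Kd1, g8=Q, g8=R, g8=B, g8=N, c8=Q, c8=R, c8=B, c8=N.
White has 17 legal moves and is not in check → neither.

neither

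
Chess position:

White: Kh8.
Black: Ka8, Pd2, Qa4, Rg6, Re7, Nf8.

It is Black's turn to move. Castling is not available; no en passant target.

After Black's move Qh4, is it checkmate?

After Qh4: white king on h8; in check: yes, from the black queen on h4.
King squares — g7: attacked by Rg6; h7: attacked by Qh4; g8: attacked by Rg6.
White has no legal moves → checkmate.

yes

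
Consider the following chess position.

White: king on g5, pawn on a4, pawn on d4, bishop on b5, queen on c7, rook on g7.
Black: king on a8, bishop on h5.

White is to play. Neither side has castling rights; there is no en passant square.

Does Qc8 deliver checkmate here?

yes

After Qc8: black king on a8; in check: yes, from the white queen on c8.
King squares — a7: attacked by Rg7; b7: attacked by Rg7; b8: attacked by Qc8.
Black has no legal moves → checkmate.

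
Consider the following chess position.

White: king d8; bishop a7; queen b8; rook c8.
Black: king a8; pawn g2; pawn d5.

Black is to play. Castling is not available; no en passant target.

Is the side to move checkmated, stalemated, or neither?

checkmate

Black to move; black king on a8.
In check: yes, from the white queen on b8.
King squares — a7: attacked by Qb8; b7: attacked by Qb8; b8: attacked by Ba7.
Legal moves for Black: none.
In check with no legal moves → checkmate.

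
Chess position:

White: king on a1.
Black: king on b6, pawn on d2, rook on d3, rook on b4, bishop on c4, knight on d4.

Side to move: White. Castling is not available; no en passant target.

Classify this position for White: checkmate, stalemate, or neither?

White to move; white king on a1.
In check: no.
King squares — b1: attacked by Rb4; a2: attacked by Bc4; b2: attacked by Rb4.
Legal moves for White: none.
Not in check and no legal moves → stalemate.

stalemate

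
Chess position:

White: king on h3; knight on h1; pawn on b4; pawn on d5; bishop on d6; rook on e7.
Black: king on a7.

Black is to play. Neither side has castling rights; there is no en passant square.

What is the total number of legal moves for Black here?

3

Black to move; king on a7.
In check: yes, from the white rook on e7.
Legal moves: Ka8, Kb6, Ka6.
Count: 3.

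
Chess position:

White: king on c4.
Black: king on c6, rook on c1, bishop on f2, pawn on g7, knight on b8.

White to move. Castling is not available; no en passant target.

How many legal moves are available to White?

White to move; king on c4.
In check: yes, from the black rook on c1.
Legal moves: Kb4, Kd3, Kb3.
Count: 3.

3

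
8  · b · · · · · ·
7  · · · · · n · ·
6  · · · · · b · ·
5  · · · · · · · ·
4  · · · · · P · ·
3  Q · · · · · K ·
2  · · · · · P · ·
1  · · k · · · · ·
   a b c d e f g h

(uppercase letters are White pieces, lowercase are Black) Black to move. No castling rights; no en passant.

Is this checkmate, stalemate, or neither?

Black to move; black king on c1.
In check: yes, from the white queen on a3.
King squares — b1: available; d1: available; b2: attacked by Qa3; c2: available; d2: available.
Legal moves for Black: Kd2, Kc2, Kd1, Kb1, Bb2.
Black is in check but has 5 legal moves → neither.

neither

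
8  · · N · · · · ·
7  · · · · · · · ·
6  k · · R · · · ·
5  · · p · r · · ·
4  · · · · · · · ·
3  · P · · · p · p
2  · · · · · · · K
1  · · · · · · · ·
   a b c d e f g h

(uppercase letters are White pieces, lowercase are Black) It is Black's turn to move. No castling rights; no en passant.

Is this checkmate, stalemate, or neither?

neither

Black to move; black king on a6.
In check: yes, from the white rook on d6.
Legal moves for Black: Kb7, Kb5, Ka5.
Black is in check but has 3 legal moves → neither.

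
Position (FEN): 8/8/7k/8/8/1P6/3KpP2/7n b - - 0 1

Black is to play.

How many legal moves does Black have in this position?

Black to move; king on h6.
In check: no.
Legal moves: Kh7, Kg7, Kg6, Kh5, Kg5, Ng3, Nxf2, e1=Q+, e1=R, e1=B+, e1=N.
Count: 11.

11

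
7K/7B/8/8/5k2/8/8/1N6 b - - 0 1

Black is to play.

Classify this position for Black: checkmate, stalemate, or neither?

Black to move; black king on f4.
In check: no.
Legal moves for Black: Kg5, Ke5, Kg4, Kg3, Kf3, Ke3.
Black has 6 legal moves and is not in check → neither.

neither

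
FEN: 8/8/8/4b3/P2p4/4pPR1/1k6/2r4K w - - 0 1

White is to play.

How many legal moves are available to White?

3

White to move; king on h1.
In check: yes, from the black rook on c1.
Legal moves: Kh2, Kg2, Rg1.
Count: 3.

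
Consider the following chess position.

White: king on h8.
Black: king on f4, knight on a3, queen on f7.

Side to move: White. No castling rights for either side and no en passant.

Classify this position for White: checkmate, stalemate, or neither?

stalemate

White to move; white king on h8.
In check: no.
King squares — g7: attacked by Qf7; h7: attacked by Qf7; g8: attacked by Qf7.
Legal moves for White: none.
Not in check and no legal moves → stalemate.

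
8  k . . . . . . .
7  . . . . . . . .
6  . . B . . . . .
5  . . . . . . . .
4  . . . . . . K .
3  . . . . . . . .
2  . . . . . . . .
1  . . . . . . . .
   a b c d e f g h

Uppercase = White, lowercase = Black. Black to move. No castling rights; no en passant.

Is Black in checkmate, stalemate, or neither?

Black to move; black king on a8.
In check: yes, from the white bishop on c6.
Legal moves for Black: Kb8, Ka7.
Black is in check but has 2 legal moves → neither.

neither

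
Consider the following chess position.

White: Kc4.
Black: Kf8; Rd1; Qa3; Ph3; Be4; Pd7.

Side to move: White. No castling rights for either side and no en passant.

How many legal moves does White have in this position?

White to move; king on c4.
In check: no.
Legal moves: Kb5.
Count: 1.

1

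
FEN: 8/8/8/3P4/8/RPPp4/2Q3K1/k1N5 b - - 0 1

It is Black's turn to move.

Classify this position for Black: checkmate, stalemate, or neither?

Black to move; black king on a1.
In check: yes, from the white rook on a3.
King squares — b1: attacked by Qc2; a2: attacked by Nc1; b2: attacked by Qc2.
Legal moves for Black: none.
In check with no legal moves → checkmate.

checkmate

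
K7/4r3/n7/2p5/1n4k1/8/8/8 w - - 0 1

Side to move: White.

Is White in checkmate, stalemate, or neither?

White to move; white king on a8.
In check: no.
King squares — a7: attacked by Re7; b7: attacked by Re7; b8: attacked by Na6.
Legal moves for White: none.
Not in check and no legal moves → stalemate.

stalemate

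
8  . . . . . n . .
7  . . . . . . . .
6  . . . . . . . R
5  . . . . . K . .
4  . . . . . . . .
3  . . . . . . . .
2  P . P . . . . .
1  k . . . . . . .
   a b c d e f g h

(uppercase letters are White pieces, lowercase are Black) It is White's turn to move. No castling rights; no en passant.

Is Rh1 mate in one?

After Rh1: black king on a1; in check: yes, from the white rook on h1.
Black has 2 legal replies: Kb2, Kxa2.
In check but a legal move exists → not checkmate.

no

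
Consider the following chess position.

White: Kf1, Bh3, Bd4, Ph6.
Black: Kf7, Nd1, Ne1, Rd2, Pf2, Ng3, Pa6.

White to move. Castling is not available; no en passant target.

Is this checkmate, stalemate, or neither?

checkmate

White to move; white king on f1.
In check: yes, from the black knight on g3.
King squares — e1: attacked by Pf2; g1: attacked by Pf2; e2: attacked by Rd2; f2: attacked by Nd1; g2: attacked by Ne1.
Legal moves for White: none.
In check with no legal moves → checkmate.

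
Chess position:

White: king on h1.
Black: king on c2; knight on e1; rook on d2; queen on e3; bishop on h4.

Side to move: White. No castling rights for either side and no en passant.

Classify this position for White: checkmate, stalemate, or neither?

White to move; white king on h1.
In check: no.
King squares — g1: attacked by Qe3; g2: attacked by Ne1; h2: attacked by Rd2.
Legal moves for White: none.
Not in check and no legal moves → stalemate.

stalemate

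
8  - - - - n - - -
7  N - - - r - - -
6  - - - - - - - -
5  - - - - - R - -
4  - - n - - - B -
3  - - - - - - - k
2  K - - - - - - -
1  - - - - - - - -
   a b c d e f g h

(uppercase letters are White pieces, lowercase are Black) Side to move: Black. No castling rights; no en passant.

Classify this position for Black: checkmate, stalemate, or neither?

neither

Black to move; black king on h3.
In check: yes, from the white bishop on g4.
King squares — g2: available; h2: available; g3: available; g4: available; h4: available.
Legal moves for Black: Kh4, Kxg4, Kg3, Kh2, Kg2.
Black is in check but has 5 legal moves → neither.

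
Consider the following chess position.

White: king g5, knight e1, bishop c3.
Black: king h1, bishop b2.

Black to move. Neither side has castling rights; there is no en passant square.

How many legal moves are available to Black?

Black to move; king on h1.
In check: no.
Legal moves: Bxc3, Ba3, Bc1+, Ba1, Kh2, Kg1.
Count: 6.

6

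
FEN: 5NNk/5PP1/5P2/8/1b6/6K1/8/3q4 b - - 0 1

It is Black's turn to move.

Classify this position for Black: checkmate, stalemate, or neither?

Black to move; black king on h8.
In check: yes, from the white pawn on g7.
King squares — g7: attacked by Pf6; h7: attacked by Nf8; g8: attacked by Pf7.
Legal moves for Black: none.
In check with no legal moves → checkmate.

checkmate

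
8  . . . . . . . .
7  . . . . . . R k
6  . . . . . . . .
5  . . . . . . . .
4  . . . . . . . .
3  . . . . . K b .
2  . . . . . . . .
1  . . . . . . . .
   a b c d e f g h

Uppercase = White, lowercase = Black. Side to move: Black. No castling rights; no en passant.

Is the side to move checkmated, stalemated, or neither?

neither

Black to move; black king on h7.
In check: yes, from the white rook on g7.
King squares — g6: attacked by Rg7; h6: available; g7: available; g8: attacked by Rg7; h8: available.
Legal moves for Black: Kh8, Kxg7, Kh6.
Black is in check but has 3 legal moves → neither.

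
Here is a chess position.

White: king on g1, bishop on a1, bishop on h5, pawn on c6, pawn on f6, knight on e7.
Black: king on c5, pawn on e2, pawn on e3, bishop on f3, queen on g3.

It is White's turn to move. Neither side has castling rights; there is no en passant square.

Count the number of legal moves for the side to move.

0

White to move; king on g1.
In check: yes, from the black queen on g3.
Legal moves: none.
Count: 0.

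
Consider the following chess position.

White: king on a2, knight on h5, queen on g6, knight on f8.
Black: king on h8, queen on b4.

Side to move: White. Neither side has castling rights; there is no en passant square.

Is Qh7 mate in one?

yes

After Qh7: black king on h8; in check: yes, from the white queen on h7.
King squares — g7: attacked by Nh5; h7: attacked by Nf8; g8: attacked by Qh7.
Black has no legal moves → checkmate.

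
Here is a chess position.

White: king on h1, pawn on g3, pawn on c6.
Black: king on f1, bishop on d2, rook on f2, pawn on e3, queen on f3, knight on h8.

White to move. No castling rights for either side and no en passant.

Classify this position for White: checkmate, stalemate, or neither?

checkmate

White to move; white king on h1.
In check: yes, from the black queen on f3.
King squares — g1: attacked by Kf1; g2: attacked by Kf1; h2: attacked by Rf2.
Legal moves for White: none.
In check with no legal moves → checkmate.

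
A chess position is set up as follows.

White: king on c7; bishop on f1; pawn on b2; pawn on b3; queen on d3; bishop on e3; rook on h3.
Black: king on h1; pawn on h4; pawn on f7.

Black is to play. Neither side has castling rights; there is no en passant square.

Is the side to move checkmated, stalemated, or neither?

checkmate

Black to move; black king on h1.
In check: yes, from the white rook on h3.
King squares — g1: attacked by Be3; g2: attacked by Bf1; h2: attacked by Rh3.
Legal moves for Black: none.
In check with no legal moves → checkmate.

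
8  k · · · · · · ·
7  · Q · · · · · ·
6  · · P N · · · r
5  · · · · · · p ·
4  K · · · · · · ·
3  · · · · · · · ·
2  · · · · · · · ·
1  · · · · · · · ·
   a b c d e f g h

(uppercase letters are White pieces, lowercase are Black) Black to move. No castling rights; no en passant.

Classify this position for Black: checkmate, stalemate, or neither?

checkmate

Black to move; black king on a8.
In check: yes, from the white queen on b7.
King squares — a7: attacked by Qb7; b7: attacked by Pc6; b8: attacked by Qb7.
Legal moves for Black: none.
In check with no legal moves → checkmate.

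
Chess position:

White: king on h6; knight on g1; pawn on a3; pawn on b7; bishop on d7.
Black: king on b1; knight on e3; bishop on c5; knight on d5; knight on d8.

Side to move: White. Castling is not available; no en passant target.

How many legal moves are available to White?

22

White to move; king on h6.
In check: no.
Legal moves: Be8, Bc8, Be6, Bc6, Bf5+, Bb5, Bg4, Ba4, Bh3, Kh7, Kg7, Kg6, Kh5, Kg5, Nh3, Nf3, Ne2, b8=Q+, b8=R+, b8=B, b8=N, a4.
Count: 22.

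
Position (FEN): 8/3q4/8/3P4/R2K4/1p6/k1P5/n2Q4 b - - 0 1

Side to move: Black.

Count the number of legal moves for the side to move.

Black to move; king on a2.
In check: yes, from the white rook on a4.
Legal moves: Kb2, Qxa4+.
Count: 2.

2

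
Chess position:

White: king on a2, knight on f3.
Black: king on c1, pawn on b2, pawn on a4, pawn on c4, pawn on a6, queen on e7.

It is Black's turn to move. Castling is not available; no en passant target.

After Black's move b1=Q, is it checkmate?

After b1=Q: white king on a2; in check: yes, from the black queen on b1.
King squares — a1: attacked by Qb1; b1: attacked by Kc1; b2: attacked by Qb1; a3: attacked by Qe7; b3: attacked by Qb1.
White has no legal moves → checkmate.

yes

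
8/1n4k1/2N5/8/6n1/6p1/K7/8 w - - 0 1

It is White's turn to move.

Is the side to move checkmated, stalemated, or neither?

White to move; white king on a2.
In check: no.
Legal moves for White: Nd8, Nb8, Ne7, Na7, Ne5, Na5, Nd4, Nb4, Kb3, Ka3, Kb2, Kb1, Ka1.
White has 13 legal moves and is not in check → neither.

neither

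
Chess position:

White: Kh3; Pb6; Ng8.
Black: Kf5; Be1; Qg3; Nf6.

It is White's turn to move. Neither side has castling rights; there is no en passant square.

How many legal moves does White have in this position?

0

White to move; king on h3.
In check: yes, from the black queen on g3.
Legal moves: none.
Count: 0.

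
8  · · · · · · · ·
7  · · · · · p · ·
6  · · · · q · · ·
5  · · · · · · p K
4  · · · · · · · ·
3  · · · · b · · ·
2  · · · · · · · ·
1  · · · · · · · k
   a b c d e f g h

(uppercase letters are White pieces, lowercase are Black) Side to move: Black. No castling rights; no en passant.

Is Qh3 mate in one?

yes

After Qh3: white king on h5; in check: yes, from the black queen on h3.
King squares — g4: attacked by Qh3; h4: attacked by Qh3; g5: attacked by Be3; g6: attacked by Pf7; h6: attacked by Qh3.
White has no legal moves → checkmate.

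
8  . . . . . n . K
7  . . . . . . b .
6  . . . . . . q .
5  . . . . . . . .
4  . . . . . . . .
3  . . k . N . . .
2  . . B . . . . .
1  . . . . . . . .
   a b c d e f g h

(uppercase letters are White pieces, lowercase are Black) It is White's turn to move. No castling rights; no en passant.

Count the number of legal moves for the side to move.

White to move; king on h8.
In check: yes, from the black bishop on g7.
Legal moves: Kg8.
Count: 1.

1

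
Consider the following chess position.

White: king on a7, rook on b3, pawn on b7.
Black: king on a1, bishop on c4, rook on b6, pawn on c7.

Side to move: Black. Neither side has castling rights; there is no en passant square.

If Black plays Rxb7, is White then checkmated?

After Rxb7: white king on a7; in check: yes, from the black rook on b7.
White has 3 legal replies: Ka8, Kxb7, Rxb7.
In check but a legal move exists → not checkmate.

no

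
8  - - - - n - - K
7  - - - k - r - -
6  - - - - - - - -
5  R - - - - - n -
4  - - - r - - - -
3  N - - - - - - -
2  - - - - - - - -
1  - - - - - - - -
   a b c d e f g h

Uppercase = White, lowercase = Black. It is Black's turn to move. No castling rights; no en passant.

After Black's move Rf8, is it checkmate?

After Rf8: white king on h8; in check: yes, from the black rook on f8.
King squares — g7: attacked by Ne8; h7: attacked by Ng5; g8: attacked by Rf8.
White has no legal moves → checkmate.

yes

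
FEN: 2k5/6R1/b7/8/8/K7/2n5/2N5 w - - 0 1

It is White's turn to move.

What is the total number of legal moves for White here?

4

White to move; king on a3.
In check: yes, from the black knight on c2.
Legal moves: Ka4, Kb3, Kb2, Ka2.
Count: 4.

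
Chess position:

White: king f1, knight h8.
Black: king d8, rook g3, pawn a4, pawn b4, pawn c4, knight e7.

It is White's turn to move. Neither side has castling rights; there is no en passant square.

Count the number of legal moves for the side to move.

5

White to move; king on f1.
In check: no.
Legal moves: Nf7+, Ng6, Kf2, Ke2, Ke1.
Count: 5.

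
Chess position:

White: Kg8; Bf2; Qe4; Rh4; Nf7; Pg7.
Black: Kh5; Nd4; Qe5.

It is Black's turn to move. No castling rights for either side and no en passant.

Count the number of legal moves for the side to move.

Black to move; king on h5.
In check: yes, from the white rook on h4.
Legal moves: none.
Count: 0.

0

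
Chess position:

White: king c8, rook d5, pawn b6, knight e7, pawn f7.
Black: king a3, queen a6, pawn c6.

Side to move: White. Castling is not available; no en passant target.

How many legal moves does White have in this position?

5

White to move; king on c8.
In check: yes, from the black queen on a6.
Legal moves: Kd8, Kb8, Kd7, Kc7, b7.
Count: 5.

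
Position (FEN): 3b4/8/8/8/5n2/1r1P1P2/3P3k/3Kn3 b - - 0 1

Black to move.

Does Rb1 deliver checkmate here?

After Rb1: white king on d1; in check: yes, from the black rook on b1.
King squares — c1: attacked by Rb1; e1: attacked by Rb1; c2: attacked by Ne1; d2: own pawn; e2: attacked by Nf4.
White has no legal moves → checkmate.

yes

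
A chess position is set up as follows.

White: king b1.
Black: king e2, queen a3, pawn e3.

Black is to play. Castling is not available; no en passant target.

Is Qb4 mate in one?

no

After Qb4: white king on b1; in check: yes, from the black queen on b4.
White has 4 legal replies: Kc2, Ka2, Kc1, Ka1.
In check but a legal move exists → not checkmate.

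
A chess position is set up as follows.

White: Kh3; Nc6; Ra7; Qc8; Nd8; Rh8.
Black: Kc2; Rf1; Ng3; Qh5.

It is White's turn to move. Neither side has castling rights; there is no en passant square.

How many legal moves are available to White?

White to move; king on h3.
In check: yes, from the black queen on h5.
Legal moves: Kxg3, Kg2, Rxh5.
Count: 3.

3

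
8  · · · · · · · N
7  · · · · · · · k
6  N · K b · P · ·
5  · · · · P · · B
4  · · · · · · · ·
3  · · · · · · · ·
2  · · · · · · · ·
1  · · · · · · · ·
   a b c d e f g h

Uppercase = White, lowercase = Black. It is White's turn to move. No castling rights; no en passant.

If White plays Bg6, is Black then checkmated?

After Bg6: black king on h7; in check: yes, from the white bishop on g6.
Black has 3 legal replies: Kxh8, Kg8, Kh6.
In check but a legal move exists → not checkmate.

no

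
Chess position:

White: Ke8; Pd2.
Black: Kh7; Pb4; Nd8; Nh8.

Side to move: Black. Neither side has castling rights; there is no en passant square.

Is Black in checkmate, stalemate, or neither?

neither

Black to move; black king on h7.
In check: no.
Legal moves for Black: Nhf7, Ng6, Ndf7, Nb7, Ne6, Nc6, Kg8, Kg7, Kh6, Kg6, b3.
Black has 11 legal moves and is not in check → neither.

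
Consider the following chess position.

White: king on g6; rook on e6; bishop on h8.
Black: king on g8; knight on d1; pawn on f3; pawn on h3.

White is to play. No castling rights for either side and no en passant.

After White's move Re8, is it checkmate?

yes

After Re8: black king on g8; in check: yes, from the white rook on e8.
King squares — f7: attacked by Kg6; g7: attacked by Kg6; h7: attacked by Kg6; f8: attacked by Re8; h8: attacked by Re8.
Black has no legal moves → checkmate.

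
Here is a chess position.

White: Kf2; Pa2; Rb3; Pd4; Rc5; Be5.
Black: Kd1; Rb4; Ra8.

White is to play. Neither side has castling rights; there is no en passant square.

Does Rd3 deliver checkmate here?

After Rd3: black king on d1; in check: yes, from the white rook on d3.
King squares — c1: attacked by Rc5; e1: attacked by Kf2; c2: attacked by Rc5; d2: attacked by Rd3; e2: attacked by Kf2.
Black has no legal moves → checkmate.

yes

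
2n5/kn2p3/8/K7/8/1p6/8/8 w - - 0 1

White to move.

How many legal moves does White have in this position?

White to move; king on a5.
In check: yes, from the black knight on b7.
Legal moves: Kb5, Kb4, Ka4.
Count: 3.

3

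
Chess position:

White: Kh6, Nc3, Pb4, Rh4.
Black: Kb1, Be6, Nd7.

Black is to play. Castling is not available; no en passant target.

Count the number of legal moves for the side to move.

4

Black to move; king on b1.
In check: yes, from the white knight on c3.
Legal moves: Kc2, Kb2, Kc1, Ka1.
Count: 4.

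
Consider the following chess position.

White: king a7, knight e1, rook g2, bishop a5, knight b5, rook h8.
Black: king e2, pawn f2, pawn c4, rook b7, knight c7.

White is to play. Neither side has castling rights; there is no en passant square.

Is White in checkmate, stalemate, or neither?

White to move; white king on a7.
In check: yes, from the black rook on b7.
Legal moves for White: Kxb7.
White is in check but has 1 legal move → neither.

neither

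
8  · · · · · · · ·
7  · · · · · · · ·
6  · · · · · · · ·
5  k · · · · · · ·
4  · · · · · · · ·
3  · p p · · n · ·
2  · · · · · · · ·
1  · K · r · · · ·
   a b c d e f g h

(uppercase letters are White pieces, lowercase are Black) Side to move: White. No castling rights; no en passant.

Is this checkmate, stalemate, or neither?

White to move; white king on b1.
In check: yes, from the black rook on d1.
King squares — a1: attacked by Rd1; c1: attacked by Rd1; a2: attacked by Pb3; b2: attacked by Pc3; c2: attacked by Pb3.
Legal moves for White: none.
In check with no legal moves → checkmate.

checkmate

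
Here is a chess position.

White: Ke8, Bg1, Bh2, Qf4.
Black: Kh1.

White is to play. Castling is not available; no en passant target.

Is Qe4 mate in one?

After Qe4: black king on h1; in check: yes, from the white queen on e4.
King squares — g1: attacked by Bh2; g2: attacked by Qe4; h2: attacked by Bg1.
Black has no legal moves → checkmate.

yes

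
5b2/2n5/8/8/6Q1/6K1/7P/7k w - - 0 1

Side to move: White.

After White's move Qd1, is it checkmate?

After Qd1: black king on h1; in check: yes, from the white queen on d1.
King squares — g1: attacked by Qd1; g2: attacked by Kg3; h2: attacked by Kg3.
Black has no legal moves → checkmate.

yes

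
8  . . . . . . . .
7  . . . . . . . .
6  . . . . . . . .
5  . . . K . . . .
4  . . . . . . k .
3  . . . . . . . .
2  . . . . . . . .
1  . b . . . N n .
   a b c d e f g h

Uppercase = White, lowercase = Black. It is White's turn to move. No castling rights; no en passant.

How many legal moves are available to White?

White to move; king on d5.
In check: no.
Legal moves: Ke6, Kd6, Kc6, Ke5, Kc5, Kd4, Kc4, Ng3, Ne3+, Nh2+, Nd2.
Count: 11.

11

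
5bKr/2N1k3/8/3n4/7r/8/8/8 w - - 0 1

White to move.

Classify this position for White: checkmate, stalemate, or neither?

checkmate

White to move; white king on g8.
In check: yes, from the black rook on h8.
King squares — f7: attacked by Ke7; g7: attacked by Bf8; h7: attacked by Rh4; f8: attacked by Ke7; h8: attacked by Rh4.
Legal moves for White: none.
In check with no legal moves → checkmate.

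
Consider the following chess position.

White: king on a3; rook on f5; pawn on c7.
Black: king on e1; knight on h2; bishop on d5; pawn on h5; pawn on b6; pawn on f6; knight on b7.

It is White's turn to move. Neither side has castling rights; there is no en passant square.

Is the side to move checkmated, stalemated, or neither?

neither

White to move; white king on a3.
In check: no.
Legal moves for White: Rxf6, Rxh5, Rg5, Re5+, Rxd5, Rf4, Rf3, Rf2, Rf1+, Kb4, Ka4, Kb2, c8=Q, c8=R, c8=B, c8=N.
White has 16 legal moves and is not in check → neither.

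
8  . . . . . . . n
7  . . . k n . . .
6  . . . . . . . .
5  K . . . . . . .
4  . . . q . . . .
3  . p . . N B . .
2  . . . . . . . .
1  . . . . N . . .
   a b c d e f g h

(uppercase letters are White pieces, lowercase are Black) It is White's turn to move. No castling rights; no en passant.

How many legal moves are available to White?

24

White to move; king on a5.
In check: no.
Legal moves: Ka6, Kb5, Ba8, Bb7, Bc6+, Bh5, Bd5, Bg4+, Be4, Bg2, Be2, Bh1, Bd1, Nf5, Nd5, Ng4, Nc4, N3g2, N3c2, Nf1, Nd1, Nd3, N1g2, N1c2.
Count: 24.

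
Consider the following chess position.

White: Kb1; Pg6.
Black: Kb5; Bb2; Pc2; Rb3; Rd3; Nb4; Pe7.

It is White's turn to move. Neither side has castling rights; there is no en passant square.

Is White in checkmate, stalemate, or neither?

checkmate

White to move; white king on b1.
In check: yes, from the black pawn on c2.
King squares — a1: attacked by Bb2; c1: attacked by Bb2; a2: attacked by Nb4; b2: attacked by Rb3; c2: attacked by Nb4.
Legal moves for White: none.
In check with no legal moves → checkmate.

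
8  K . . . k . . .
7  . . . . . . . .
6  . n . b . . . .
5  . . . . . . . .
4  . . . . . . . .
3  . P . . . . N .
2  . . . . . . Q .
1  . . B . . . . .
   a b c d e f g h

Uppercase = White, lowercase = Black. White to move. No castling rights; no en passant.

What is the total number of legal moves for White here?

White to move; king on a8.
In check: yes, from the black knight on b6.
Legal moves: Kb7, Ka7.
Count: 2.

2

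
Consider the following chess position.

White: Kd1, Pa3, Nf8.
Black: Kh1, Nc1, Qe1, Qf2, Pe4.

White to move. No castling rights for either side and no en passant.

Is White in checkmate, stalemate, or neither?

checkmate

White to move; white king on d1.
In check: yes, from the black queen on e1.
King squares — c1: attacked by Qe1; e1: attacked by Qf2; c2: attacked by Qf2; d2: attacked by Qe1; e2: attacked by Nc1.
Legal moves for White: none.
In check with no legal moves → checkmate.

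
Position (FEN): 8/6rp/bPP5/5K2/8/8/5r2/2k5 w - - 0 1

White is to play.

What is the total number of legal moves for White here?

White to move; king on f5.
In check: yes, from the black rook on f2.
Legal moves: Ke6, Ke5, Ke4.
Count: 3.

3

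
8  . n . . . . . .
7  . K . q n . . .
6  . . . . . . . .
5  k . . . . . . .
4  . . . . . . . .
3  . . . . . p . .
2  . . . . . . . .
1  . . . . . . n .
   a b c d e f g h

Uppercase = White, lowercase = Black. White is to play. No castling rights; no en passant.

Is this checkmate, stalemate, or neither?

White to move; white king on b7.
In check: yes, from the black queen on d7.
King squares — a6: attacked by Ka5; b6: attacked by Ka5; c6: attacked by Qd7; a7: attacked by Qd7; c7: attacked by Qd7; a8: available; b8: available; c8: attacked by Qd7.
Legal moves for White: Kxb8, Ka8.
White is in check but has 2 legal moves → neither.

neither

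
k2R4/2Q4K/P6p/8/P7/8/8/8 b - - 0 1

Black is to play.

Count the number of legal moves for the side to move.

0

Black to move; king on a8.
In check: yes, from the white rook on d8.
Legal moves: none.
Count: 0.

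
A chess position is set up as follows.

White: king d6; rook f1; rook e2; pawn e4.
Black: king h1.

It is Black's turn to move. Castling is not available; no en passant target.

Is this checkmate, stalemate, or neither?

checkmate

Black to move; black king on h1.
In check: yes, from the white rook on f1.
King squares — g1: attacked by Rf1; g2: attacked by Re2; h2: attacked by Re2.
Legal moves for Black: none.
In check with no legal moves → checkmate.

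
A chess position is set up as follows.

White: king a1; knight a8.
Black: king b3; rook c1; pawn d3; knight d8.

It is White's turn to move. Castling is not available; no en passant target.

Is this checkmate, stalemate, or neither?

checkmate

White to move; white king on a1.
In check: yes, from the black rook on c1.
King squares — b1: attacked by Rc1; a2: attacked by Kb3; b2: attacked by Kb3.
Legal moves for White: none.
In check with no legal moves → checkmate.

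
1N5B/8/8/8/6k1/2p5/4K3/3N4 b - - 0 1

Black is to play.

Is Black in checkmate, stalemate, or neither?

neither

Black to move; black king on g4.
In check: no.
Legal moves for Black: Kh5, Kg5, Kf5, Kh4, Kf4, Kh3, Kg3, c2.
Black has 8 legal moves and is not in check → neither.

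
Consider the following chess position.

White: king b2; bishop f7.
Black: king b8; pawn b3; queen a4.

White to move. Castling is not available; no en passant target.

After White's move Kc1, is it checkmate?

After Kc1: black king on b8; in check: no.
Black is not in check, so this cannot be checkmate.

no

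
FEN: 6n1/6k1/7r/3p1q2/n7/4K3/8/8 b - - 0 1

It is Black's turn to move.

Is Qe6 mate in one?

After Qe6: white king on e3; in check: yes, from the black queen on e6.
White has 6 legal replies: Kf4, Kd4, Kf3, Kd3, Kf2, Kd2.
In check but a legal move exists → not checkmate.

no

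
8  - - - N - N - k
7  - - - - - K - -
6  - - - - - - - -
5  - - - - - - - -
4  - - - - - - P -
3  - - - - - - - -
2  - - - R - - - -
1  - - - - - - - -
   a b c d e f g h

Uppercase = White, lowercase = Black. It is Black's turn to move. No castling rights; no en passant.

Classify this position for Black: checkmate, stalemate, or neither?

stalemate

Black to move; black king on h8.
In check: no.
King squares — g7: attacked by Kf7; h7: attacked by Nf8; g8: attacked by Kf7.
Legal moves for Black: none.
Not in check and no legal moves → stalemate.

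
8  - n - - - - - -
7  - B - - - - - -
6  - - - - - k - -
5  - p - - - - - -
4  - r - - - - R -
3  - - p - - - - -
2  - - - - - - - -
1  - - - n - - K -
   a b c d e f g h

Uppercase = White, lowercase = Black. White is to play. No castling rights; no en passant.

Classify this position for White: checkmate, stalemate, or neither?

neither

White to move; white king on g1.
In check: no.
Legal moves for White include: Bc8, Ba8, Bc6, Ba6, Bd5, Be4, Bf3, Bg2, Bh1, Rg8, Rg7, Rg6+, Rg5, Rh4, Rf4+, Re4, Rd4, Rc4, ... (list truncated; more exist).
White has legal moves and is not in check → neither.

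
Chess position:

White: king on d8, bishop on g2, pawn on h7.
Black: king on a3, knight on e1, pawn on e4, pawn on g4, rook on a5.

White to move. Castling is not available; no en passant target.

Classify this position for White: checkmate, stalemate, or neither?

neither

White to move; white king on d8.
In check: no.
Legal moves for White: Ke8, Kc8, Ke7, Kd7, Kc7, Bxe4, Bh3, Bf3, Bh1, Bf1, h8=Q, h8=R, h8=B, h8=N.
White has 14 legal moves and is not in check → neither.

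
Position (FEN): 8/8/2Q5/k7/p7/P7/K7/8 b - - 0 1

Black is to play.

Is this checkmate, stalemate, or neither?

Black to move; black king on a5.
In check: no.
King squares — a4: own pawn; b4: attacked by Pa3; b5: attacked by Qc6; a6: attacked by Qc6; b6: attacked by Qc6.
Legal moves for Black: none.
Not in check and no legal moves → stalemate.

stalemate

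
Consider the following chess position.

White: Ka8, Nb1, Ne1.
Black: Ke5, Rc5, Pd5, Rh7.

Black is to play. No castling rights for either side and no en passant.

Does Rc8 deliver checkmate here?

yes

After Rc8: white king on a8; in check: yes, from the black rook on c8.
King squares — a7: attacked by Rh7; b7: attacked by Rh7; b8: attacked by Rc8.
White has no legal moves → checkmate.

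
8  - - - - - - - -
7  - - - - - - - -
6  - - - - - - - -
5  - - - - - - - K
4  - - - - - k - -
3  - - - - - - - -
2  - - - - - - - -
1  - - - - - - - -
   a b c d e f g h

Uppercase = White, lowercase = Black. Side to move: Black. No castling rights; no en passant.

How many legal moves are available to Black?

6

Black to move; king on f4.
In check: no.
Legal moves: Kf5, Ke5, Ke4, Kg3, Kf3, Ke3.
Count: 6.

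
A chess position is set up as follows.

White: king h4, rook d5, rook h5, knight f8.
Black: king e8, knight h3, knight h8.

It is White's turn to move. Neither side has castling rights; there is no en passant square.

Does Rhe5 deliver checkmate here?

After Rhe5: black king on e8; in check: yes, from the white rook on e5.
Black has 2 legal replies: Kxf8, Kf7.
In check but a legal move exists → not checkmate.

no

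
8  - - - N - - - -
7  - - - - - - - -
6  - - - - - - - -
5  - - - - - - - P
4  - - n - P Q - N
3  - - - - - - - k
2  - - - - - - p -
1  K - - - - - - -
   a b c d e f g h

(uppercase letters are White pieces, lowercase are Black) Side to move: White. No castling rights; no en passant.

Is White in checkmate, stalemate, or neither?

neither

White to move; white king on a1.
In check: no.
Legal moves for White include: Nf7, Nb7, Ne6, Nc6, Ng6, Nf5, Nf3, Nxg2, Qf8, Qb8, Qf7, Qc7, Qh6, Qf6, Qd6, Qg5, Qf5+, Qe5, ... (list truncated; more exist).
White has legal moves and is not in check → neither.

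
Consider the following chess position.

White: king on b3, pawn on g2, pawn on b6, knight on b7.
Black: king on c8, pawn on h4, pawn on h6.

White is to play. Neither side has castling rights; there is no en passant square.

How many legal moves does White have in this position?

14

White to move; king on b3.
In check: no.
Legal moves: Nd8, Nd6+, Nc5, Na5, Kc4, Kb4, Ka4, Kc3, Ka3, Kc2, Kb2, Ka2, g3, g4.
Count: 14.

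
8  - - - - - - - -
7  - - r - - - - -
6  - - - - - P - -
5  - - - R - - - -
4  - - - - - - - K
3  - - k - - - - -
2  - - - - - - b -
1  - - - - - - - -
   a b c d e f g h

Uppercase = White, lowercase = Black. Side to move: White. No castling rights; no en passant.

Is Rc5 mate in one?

After Rc5: black king on c3; in check: yes, from the white rook on c5.
Black has 7 legal replies: Kd4, Kb4, Kd3, Kb3, Kd2, Kb2, Rxc5.
In check but a legal move exists → not checkmate.

no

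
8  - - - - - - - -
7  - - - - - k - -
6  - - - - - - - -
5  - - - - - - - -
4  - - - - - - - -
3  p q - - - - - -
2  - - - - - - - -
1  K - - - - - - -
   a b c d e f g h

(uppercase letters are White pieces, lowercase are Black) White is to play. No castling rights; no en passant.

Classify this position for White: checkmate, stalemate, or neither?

stalemate

White to move; white king on a1.
In check: no.
King squares — b1: attacked by Qb3; a2: attacked by Qb3; b2: attacked by Pa3.
Legal moves for White: none.
Not in check and no legal moves → stalemate.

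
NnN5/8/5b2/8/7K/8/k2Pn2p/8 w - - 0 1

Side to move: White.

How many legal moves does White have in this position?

3

White to move; king on h4.
In check: yes, from the black bishop on f6.
Legal moves: Kh5, Kg4, Kh3.
Count: 3.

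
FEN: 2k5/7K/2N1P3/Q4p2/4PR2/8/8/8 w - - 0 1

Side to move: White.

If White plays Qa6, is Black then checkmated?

no

After Qa6: black king on c8; in check: yes, from the white queen on a6.
Black has 1 legal reply: Kc7.
In check but a legal move exists → not checkmate.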